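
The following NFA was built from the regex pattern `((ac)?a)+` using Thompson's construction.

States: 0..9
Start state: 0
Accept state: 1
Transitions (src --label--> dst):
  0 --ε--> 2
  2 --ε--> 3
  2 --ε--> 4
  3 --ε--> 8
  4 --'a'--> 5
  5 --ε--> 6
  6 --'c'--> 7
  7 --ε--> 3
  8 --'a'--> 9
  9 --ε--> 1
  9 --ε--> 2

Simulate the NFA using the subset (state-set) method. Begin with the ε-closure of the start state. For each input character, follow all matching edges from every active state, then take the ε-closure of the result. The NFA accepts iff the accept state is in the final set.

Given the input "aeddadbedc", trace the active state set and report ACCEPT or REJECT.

initial (ε-close {0}): {0,2,3,4,8}
'a' @ 1: {1,2,3,4,5,6,8,9}  (accept∈set)
'e' @ 2: {}  — dead — no transitions
rest 'ddadbedc' ignored (set empty)
end set {} — state 1 not in

Answer: REJECT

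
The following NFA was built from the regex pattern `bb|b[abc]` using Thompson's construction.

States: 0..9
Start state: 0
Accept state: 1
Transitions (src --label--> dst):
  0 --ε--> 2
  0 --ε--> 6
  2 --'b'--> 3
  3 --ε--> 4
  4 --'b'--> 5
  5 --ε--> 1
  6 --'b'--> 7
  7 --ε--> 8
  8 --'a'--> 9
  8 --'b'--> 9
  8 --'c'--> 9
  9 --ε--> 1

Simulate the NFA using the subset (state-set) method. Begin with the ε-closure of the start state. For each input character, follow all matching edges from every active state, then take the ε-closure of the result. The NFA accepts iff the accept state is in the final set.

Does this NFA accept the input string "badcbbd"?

Answer: REJECT

Steps:
start: ε-closure({0}) = {0,2,6}
'b' @ 1: {3,4,7,8}
'a' @ 2: {1,9}  (accept∈set)
'd' @ 3: {}  — dead — no transitions
rest 'cbbd' ignored (set empty)
final: {}; accept 1 not in set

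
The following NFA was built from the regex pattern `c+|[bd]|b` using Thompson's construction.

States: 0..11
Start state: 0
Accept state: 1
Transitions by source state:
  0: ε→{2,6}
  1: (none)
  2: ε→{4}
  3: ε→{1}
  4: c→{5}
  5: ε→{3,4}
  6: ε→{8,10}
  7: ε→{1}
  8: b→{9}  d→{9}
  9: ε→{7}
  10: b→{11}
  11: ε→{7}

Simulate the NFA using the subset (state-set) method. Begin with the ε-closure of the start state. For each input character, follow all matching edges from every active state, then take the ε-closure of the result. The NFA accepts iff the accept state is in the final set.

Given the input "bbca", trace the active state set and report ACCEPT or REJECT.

Answer: REJECT

Trace:
initial (ε-close {0}): {0,2,4,6,8,10}
'b' @ 1: {1,7,9,11}  ✓accept
'b' @ 2: {}  — no active states
rest 'ca' ignored (set empty)
after full input: {}  (accept=1 not in)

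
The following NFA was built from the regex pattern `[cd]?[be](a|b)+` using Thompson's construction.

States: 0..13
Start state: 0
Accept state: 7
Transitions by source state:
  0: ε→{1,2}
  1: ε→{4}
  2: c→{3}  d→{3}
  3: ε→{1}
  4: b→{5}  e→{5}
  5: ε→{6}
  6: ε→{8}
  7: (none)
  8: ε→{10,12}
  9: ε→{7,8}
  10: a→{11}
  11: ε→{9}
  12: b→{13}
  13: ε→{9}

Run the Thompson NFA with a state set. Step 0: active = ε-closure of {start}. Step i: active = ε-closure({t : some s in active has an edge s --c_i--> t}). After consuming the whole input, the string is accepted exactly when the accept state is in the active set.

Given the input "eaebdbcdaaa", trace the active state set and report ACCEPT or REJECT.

start: ε-closure({0}) = {0,1,2,4}
'e' @ 1: {5,6,8,10,12}
'a' @ 2: {7,8,9,10,11,12}  (accept∈set)
'e' @ 3: {}  — no active states
rest 'bdbcdaaa' ignored (set empty)
final: {}; accept 7 not in set

Answer: REJECT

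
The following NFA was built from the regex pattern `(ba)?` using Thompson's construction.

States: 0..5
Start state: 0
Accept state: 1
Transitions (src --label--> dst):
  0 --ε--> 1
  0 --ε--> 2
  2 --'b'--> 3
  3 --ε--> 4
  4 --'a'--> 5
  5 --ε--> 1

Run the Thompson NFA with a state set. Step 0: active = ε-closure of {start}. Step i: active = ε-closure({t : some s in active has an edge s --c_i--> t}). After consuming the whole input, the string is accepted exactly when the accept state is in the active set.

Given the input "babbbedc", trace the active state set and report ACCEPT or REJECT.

Answer: REJECT

Trace:
S₀ = ε-closure({0}) = {0,1,2}
'b' @ 1: {3,4}
'a' @ 2: {1,5}  [accepting]
'b' @ 3: {}  — state set empty
rest 'bbedc' ignored (set empty)
end set {} — state 1 not in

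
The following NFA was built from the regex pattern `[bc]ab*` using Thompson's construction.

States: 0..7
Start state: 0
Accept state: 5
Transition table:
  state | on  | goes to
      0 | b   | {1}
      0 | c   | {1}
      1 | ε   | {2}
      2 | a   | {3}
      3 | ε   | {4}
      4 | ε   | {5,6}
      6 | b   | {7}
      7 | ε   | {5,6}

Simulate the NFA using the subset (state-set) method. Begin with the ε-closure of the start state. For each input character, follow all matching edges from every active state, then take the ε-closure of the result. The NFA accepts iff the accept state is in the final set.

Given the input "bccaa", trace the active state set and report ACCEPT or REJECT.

Answer: REJECT

Trace:
initial (ε-close {0}): {0}
'b' @ 1: {1,2}
'c' @ 2: {}  — no active states
rest 'caa' ignored (set empty)
end set {} — state 5 not in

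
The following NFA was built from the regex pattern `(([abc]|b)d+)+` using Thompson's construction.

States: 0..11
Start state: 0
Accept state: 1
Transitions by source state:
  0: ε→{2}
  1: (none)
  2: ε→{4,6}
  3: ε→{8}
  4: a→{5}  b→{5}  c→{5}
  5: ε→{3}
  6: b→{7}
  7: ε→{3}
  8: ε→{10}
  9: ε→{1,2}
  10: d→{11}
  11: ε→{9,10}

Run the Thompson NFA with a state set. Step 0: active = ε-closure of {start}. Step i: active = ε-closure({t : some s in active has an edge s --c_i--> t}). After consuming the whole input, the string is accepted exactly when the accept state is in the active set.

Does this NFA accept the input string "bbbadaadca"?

S₀ = ε-closure({0}) = {0,2,4,6}
'b' @ 1: {3,5,7,8,10}
'b' @ 2: {}  — state set empty
rest 'badaadca' ignored (set empty)
end set {} — state 1 not in

Answer: REJECT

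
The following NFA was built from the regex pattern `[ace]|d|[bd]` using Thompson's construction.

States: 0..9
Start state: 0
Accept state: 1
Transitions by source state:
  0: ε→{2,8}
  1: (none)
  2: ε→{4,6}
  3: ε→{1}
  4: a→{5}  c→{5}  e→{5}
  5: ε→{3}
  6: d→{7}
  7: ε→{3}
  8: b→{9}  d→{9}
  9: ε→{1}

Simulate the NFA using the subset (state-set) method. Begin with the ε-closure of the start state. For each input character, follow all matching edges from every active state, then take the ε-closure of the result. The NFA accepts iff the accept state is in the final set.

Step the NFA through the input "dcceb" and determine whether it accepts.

Answer: REJECT

Steps:
initial (ε-close {0}): {0,2,4,6,8}
'd' @ 1: {1,3,7,9}  (accept∈set)
'c' @ 2: {}  — no active states
rest 'ceb' ignored (set empty)
end set {} — state 1 not in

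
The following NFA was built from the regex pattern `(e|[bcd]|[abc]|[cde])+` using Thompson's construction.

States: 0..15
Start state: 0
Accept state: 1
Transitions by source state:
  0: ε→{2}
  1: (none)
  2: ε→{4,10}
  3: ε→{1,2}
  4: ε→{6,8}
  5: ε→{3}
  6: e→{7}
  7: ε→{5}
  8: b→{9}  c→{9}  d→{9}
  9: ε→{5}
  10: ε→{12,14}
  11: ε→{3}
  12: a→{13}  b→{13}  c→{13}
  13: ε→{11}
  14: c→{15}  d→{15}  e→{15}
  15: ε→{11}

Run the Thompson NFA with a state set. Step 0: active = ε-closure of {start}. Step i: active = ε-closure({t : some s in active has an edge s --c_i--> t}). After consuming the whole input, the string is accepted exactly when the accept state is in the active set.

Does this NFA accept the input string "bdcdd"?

S₀ = ε-closure({0}) = {0,2,4,6,8,10,12,14}
'b' @ 1: {1,2,3,4,5,6,8,9,10,11,12,13,14}  ✓accept
'd' @ 2: {1,2,3,4,5,6,8,9,10,11,12,14,15}  ✓accept
'c' @ 3: {1,2,3,4,5,6,8,9,10,11,12,13,14,15}  ✓accept
'd' @ 4: {1,2,3,4,5,6,8,9,10,11,12,14,15}  ✓accept
'd' @ 5: {1,2,3,4,5,6,8,9,10,11,12,14,15}  ✓accept
final: {1,2,3,4,5,6,8,9,10,11,12,14,15}; accept 1 in set

Answer: ACCEPT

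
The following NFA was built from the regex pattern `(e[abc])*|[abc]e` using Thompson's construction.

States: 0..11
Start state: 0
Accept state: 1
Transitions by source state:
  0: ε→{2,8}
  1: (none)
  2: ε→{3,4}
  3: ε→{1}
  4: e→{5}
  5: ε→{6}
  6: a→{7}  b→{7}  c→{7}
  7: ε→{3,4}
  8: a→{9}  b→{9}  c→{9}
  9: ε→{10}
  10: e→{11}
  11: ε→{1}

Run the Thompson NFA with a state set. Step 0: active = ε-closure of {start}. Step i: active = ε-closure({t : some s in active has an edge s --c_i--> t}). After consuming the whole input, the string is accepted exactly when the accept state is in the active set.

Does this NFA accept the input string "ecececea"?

initial (ε-close {0}): {0,1,2,3,4,8}
'e' @ 1: {5,6}
'c' @ 2: {1,3,4,7}  (accept∈set)
'e' @ 3: {5,6}
'c' @ 4: {1,3,4,7}  (accept∈set)
'e' @ 5: {5,6}
'c' @ 6: {1,3,4,7}  (accept∈set)
'e' @ 7: {5,6}
'a' @ 8: {1,3,4,7}  (accept∈set)
after full input: {1,3,4,7}  (accept=1 in)

Answer: ACCEPT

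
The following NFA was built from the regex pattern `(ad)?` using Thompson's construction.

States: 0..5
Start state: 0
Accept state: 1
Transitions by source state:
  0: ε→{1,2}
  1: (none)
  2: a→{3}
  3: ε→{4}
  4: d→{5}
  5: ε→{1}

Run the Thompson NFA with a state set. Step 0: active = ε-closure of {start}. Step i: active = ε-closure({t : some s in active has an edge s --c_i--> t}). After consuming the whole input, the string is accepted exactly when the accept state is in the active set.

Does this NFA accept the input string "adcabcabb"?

initial (ε-close {0}): {0,1,2}
'a' @ 1: {3,4}
'd' @ 2: {1,5}  ✓accept
'c' @ 3: {}  — dead — no transitions
rest 'abcabb' ignored (set empty)
end set {} — state 1 not in

Answer: REJECT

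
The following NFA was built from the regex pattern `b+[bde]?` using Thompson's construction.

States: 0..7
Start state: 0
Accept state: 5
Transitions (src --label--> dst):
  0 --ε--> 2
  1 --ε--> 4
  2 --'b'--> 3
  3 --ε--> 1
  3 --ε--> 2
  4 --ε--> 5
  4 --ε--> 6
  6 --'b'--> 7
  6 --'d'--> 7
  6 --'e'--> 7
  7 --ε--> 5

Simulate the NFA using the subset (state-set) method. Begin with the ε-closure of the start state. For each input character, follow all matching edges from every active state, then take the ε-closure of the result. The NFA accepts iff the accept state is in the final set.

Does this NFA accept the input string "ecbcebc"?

Answer: REJECT

Steps:
start: ε-closure({0}) = {0,2}
'e' @ 1: {}  — dead — no transitions
rest 'cbcebc' ignored (set empty)
end set {} — state 5 not in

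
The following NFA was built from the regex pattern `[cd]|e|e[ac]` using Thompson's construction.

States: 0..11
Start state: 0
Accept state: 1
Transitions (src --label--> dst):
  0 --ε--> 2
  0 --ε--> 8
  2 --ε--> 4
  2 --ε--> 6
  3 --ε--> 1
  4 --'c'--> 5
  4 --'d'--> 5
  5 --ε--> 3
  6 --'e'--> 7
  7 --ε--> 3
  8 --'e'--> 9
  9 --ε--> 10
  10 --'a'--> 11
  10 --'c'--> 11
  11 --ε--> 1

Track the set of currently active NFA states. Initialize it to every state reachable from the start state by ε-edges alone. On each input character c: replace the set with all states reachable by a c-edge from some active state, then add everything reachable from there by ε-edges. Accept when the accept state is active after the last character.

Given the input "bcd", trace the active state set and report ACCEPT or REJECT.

start: ε-closure({0}) = {0,2,4,6,8}
'b' @ 1: {}  — dead — no transitions
rest 'cd' ignored (set empty)
final: {}; accept 1 not in set

Answer: REJECT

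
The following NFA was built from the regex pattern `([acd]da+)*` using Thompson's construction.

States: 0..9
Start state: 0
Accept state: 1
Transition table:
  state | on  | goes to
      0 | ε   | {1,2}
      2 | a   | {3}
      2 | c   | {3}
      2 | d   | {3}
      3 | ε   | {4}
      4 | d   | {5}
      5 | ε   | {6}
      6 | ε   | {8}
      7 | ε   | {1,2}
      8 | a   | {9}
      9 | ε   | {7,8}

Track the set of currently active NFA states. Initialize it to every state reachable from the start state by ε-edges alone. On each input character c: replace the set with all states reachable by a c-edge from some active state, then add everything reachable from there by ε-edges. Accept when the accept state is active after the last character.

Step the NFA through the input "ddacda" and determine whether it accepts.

Answer: ACCEPT

Steps:
start: ε-closure({0}) = {0,1,2}
'd' @ 1: {3,4}
'd' @ 2: {5,6,8}
'a' @ 3: {1,2,7,8,9}  ✓accept
'c' @ 4: {3,4}
'd' @ 5: {5,6,8}
'a' @ 6: {1,2,7,8,9}  ✓accept
after full input: {1,2,7,8,9}  (accept=1 in)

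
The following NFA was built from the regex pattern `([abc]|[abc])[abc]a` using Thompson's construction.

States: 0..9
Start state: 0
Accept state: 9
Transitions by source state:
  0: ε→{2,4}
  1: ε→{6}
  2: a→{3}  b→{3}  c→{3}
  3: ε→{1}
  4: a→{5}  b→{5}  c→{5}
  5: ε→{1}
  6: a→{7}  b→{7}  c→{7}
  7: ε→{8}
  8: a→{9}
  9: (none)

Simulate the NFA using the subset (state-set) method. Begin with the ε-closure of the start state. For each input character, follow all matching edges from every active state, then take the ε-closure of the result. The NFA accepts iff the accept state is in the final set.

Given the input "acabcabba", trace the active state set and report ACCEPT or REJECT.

start: ε-closure({0}) = {0,2,4}
'a' @ 1: {1,3,5,6}
'c' @ 2: {7,8}
'a' @ 3: {9}  [accepting]
'b' @ 4: {}  — state set empty
rest 'cabba' ignored (set empty)
final: {}; accept 9 not in set

Answer: REJECT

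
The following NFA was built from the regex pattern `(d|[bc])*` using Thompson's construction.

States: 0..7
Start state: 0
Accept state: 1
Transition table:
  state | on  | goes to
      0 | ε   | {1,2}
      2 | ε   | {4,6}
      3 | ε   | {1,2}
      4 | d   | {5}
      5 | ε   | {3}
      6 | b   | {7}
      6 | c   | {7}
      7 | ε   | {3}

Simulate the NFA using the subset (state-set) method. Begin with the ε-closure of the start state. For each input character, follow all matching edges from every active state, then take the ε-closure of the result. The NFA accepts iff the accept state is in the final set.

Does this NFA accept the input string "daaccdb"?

Answer: REJECT

Derivation:
start: ε-closure({0}) = {0,1,2,4,6}
'd' @ 1: {1,2,3,4,5,6}  ✓accept
'a' @ 2: {}  — no active states
rest 'accdb' ignored (set empty)
end set {} — state 1 not in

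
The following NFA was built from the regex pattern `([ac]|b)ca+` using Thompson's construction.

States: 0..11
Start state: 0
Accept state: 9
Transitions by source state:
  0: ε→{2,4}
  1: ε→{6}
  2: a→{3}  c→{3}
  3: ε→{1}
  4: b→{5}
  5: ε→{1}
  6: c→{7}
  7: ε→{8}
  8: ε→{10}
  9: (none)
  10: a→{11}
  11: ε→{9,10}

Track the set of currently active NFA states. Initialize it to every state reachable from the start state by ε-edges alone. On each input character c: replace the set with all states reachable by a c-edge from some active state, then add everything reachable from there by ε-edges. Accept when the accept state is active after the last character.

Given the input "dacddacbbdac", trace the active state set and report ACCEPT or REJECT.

S₀ = ε-closure({0}) = {0,2,4}
'd' @ 1: {}  — state set empty
rest 'acddacbbdac' ignored (set empty)
after full input: {}  (accept=9 not in)

Answer: REJECT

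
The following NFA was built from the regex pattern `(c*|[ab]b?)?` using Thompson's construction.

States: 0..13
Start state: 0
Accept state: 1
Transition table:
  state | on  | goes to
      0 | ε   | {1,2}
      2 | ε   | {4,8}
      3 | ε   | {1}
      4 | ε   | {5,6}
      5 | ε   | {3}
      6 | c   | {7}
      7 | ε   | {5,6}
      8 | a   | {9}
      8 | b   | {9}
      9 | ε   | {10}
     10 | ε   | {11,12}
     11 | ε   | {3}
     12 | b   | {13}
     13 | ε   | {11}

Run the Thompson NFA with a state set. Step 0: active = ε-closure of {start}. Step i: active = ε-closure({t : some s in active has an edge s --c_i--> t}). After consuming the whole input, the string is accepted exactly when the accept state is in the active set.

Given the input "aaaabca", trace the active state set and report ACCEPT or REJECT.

S₀ = ε-closure({0}) = {0,1,2,3,4,5,6,8}
'a' @ 1: {1,3,9,10,11,12}  (accept∈set)
'a' @ 2: {}  — dead — no transitions
rest 'aabca' ignored (set empty)
final: {}; accept 1 not in set

Answer: REJECT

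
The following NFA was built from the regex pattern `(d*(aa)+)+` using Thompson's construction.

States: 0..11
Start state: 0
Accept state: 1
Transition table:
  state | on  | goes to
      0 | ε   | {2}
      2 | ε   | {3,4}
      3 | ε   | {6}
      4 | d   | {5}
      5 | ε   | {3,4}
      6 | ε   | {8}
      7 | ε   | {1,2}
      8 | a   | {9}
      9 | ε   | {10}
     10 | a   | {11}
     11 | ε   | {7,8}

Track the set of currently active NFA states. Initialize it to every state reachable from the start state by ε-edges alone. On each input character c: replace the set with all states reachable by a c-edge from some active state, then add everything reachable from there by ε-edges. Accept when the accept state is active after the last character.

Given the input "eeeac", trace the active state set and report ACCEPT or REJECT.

start: ε-closure({0}) = {0,2,3,4,6,8}
'e' @ 1: {}  — no active states
rest 'eeac' ignored (set empty)
final: {}; accept 1 not in set

Answer: REJECT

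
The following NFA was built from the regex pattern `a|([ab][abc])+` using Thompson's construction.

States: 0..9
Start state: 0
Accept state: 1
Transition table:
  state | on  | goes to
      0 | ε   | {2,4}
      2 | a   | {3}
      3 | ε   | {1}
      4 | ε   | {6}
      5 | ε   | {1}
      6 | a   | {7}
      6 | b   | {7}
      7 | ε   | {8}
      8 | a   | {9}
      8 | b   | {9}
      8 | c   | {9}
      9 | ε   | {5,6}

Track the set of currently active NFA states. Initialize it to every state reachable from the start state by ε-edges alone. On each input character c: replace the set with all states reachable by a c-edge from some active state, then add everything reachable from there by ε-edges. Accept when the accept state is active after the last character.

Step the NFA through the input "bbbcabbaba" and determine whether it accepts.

initial (ε-close {0}): {0,2,4,6}
'b' @ 1: {7,8}
'b' @ 2: {1,5,6,9}  ✓accept
'b' @ 3: {7,8}
'c' @ 4: {1,5,6,9}  ✓accept
'a' @ 5: {7,8}
'b' @ 6: {1,5,6,9}  ✓accept
'b' @ 7: {7,8}
'a' @ 8: {1,5,6,9}  ✓accept
'b' @ 9: {7,8}
'a' @ 10: {1,5,6,9}  ✓accept
final: {1,5,6,9}; accept 1 in set

Answer: ACCEPT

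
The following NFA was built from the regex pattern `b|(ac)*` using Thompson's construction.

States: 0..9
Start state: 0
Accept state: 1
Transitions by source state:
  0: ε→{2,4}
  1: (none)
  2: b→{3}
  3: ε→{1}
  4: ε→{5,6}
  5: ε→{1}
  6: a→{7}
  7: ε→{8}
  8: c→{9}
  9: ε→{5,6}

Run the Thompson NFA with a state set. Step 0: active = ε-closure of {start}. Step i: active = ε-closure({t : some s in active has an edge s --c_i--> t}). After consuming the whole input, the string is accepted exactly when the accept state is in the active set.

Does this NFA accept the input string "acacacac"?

start: ε-closure({0}) = {0,1,2,4,5,6}
'a' @ 1: {7,8}
'c' @ 2: {1,5,6,9}  [accepting]
'a' @ 3: {7,8}
'c' @ 4: {1,5,6,9}  [accepting]
'a' @ 5: {7,8}
'c' @ 6: {1,5,6,9}  [accepting]
'a' @ 7: {7,8}
'c' @ 8: {1,5,6,9}  [accepting]
end set {1,5,6,9} — state 1 in

Answer: ACCEPT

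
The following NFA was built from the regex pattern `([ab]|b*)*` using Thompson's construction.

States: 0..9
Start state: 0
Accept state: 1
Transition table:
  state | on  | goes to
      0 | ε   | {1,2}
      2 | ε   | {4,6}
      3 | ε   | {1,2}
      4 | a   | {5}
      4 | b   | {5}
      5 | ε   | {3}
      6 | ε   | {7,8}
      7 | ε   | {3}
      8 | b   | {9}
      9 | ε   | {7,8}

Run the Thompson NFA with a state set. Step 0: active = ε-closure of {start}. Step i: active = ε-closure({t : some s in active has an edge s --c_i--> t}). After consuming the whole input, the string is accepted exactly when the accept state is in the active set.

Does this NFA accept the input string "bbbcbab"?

Answer: REJECT

Steps:
S₀ = ε-closure({0}) = {0,1,2,3,4,6,7,8}
'b' @ 1: {1,2,3,4,5,6,7,8,9}  ✓accept
'b' @ 2: {1,2,3,4,5,6,7,8,9}  ✓accept
'b' @ 3: {1,2,3,4,5,6,7,8,9}  ✓accept
'c' @ 4: {}  — dead — no transitions
rest 'bab' ignored (set empty)
end set {} — state 1 not in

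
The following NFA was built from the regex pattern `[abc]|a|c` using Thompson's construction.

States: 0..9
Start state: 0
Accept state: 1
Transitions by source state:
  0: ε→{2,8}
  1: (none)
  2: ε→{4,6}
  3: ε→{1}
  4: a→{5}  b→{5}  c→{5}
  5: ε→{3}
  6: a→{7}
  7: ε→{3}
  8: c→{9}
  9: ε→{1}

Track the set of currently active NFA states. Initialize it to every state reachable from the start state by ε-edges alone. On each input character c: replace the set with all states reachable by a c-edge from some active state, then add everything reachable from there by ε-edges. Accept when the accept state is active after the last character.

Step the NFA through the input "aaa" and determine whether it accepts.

start: ε-closure({0}) = {0,2,4,6,8}
'a' @ 1: {1,3,5,7}  [accepting]
'a' @ 2: {}  — no active states
rest 'a' ignored (set empty)
after full input: {}  (accept=1 not in)

Answer: REJECT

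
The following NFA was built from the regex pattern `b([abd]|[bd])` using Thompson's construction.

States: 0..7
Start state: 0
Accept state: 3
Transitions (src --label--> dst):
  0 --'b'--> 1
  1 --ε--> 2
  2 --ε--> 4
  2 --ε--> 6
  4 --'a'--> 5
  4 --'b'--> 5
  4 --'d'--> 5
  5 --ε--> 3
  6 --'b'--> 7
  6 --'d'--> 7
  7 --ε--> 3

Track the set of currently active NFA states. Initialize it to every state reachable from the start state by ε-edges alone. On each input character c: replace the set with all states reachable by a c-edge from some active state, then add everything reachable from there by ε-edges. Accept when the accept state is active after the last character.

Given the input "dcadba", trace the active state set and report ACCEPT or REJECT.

Answer: REJECT

Derivation:
S₀ = ε-closure({0}) = {0}
'd' @ 1: {}  — no active states
rest 'cadba' ignored (set empty)
final: {}; accept 3 not in set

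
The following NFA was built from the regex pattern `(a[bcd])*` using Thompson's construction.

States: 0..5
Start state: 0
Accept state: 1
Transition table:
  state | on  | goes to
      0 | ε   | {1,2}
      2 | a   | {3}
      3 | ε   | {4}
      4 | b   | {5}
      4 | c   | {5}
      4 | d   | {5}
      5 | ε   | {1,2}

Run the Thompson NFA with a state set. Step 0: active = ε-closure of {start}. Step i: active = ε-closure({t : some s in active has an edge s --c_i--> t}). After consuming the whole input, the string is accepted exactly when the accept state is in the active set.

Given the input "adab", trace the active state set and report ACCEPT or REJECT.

Answer: ACCEPT

Steps:
start: ε-closure({0}) = {0,1,2}
'a' @ 1: {3,4}
'd' @ 2: {1,2,5}  ✓accept
'a' @ 3: {3,4}
'b' @ 4: {1,2,5}  ✓accept
end set {1,2,5} — state 1 in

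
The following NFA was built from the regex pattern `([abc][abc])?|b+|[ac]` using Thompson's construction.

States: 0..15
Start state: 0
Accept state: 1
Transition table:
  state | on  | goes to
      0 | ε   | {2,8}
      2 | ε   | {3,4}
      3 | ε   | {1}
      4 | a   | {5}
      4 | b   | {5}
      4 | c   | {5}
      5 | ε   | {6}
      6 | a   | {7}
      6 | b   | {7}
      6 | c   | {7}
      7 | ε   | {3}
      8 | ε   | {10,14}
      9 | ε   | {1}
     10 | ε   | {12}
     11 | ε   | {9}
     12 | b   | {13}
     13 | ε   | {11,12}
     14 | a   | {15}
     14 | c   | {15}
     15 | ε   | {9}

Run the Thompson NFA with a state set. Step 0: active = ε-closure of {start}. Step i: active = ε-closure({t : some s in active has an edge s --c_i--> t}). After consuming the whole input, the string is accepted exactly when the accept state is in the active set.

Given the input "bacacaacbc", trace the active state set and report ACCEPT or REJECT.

S₀ = ε-closure({0}) = {0,1,2,3,4,8,10,12,14}
'b' @ 1: {1,5,6,9,11,12,13}  (accept∈set)
'a' @ 2: {1,3,7}  (accept∈set)
'c' @ 3: {}  — state set empty
rest 'acaacbc' ignored (set empty)
end set {} — state 1 not in

Answer: REJECT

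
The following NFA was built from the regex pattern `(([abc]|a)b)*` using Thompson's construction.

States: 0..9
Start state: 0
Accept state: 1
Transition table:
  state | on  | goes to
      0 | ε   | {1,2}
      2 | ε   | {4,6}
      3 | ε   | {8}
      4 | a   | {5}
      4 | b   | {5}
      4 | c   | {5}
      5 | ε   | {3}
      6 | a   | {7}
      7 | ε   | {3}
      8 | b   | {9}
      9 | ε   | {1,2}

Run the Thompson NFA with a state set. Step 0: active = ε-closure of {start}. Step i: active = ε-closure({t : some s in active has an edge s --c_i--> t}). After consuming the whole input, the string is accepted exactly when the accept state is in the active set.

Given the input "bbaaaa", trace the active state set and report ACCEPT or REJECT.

S₀ = ε-closure({0}) = {0,1,2,4,6}
'b' @ 1: {3,5,8}
'b' @ 2: {1,2,4,6,9}  [accepting]
'a' @ 3: {3,5,7,8}
'a' @ 4: {}  — no active states
rest 'aa' ignored (set empty)
after full input: {}  (accept=1 not in)

Answer: REJECT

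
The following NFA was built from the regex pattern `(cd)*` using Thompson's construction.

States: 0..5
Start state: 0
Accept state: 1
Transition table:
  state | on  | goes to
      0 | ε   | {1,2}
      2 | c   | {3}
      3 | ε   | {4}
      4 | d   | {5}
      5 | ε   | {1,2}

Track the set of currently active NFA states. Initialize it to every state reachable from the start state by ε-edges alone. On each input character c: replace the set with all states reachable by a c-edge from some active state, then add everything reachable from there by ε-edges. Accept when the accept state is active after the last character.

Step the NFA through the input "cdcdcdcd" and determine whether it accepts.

Answer: ACCEPT

Derivation:
initial (ε-close {0}): {0,1,2}
'c' @ 1: {3,4}
'd' @ 2: {1,2,5}  ✓accept
'c' @ 3: {3,4}
'd' @ 4: {1,2,5}  ✓accept
'c' @ 5: {3,4}
'd' @ 6: {1,2,5}  ✓accept
'c' @ 7: {3,4}
'd' @ 8: {1,2,5}  ✓accept
final: {1,2,5}; accept 1 in set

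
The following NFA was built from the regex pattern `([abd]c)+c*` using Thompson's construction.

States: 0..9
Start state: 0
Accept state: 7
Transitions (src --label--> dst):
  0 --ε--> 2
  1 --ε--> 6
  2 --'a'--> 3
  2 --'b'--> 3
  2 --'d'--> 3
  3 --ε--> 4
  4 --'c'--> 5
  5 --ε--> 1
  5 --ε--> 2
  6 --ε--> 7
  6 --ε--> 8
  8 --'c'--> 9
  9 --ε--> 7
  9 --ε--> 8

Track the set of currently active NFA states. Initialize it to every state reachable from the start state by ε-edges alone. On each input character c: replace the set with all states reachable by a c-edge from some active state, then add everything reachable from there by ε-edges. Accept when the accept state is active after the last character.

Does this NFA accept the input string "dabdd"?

initial (ε-close {0}): {0,2}
'd' @ 1: {3,4}
'a' @ 2: {}  — state set empty
rest 'bdd' ignored (set empty)
end set {} — state 7 not in

Answer: REJECT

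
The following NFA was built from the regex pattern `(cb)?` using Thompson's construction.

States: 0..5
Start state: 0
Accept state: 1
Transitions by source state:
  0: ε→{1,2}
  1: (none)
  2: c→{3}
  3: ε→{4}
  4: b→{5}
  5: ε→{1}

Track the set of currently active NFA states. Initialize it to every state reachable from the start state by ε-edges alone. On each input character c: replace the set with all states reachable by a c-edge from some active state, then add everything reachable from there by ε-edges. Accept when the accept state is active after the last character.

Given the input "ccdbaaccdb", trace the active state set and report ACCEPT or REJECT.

S₀ = ε-closure({0}) = {0,1,2}
'c' @ 1: {3,4}
'c' @ 2: {}  — dead — no transitions
rest 'dbaaccdb' ignored (set empty)
after full input: {}  (accept=1 not in)

Answer: REJECT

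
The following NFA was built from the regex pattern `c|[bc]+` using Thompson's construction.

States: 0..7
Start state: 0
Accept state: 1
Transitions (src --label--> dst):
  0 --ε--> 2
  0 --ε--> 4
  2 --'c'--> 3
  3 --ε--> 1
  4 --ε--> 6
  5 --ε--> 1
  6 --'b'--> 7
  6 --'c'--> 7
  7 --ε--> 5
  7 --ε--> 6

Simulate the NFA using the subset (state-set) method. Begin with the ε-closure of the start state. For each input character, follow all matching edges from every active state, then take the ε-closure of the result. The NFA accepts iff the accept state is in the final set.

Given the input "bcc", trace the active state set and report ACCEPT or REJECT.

start: ε-closure({0}) = {0,2,4,6}
'b' @ 1: {1,5,6,7}  ✓accept
'c' @ 2: {1,5,6,7}  ✓accept
'c' @ 3: {1,5,6,7}  ✓accept
end set {1,5,6,7} — state 1 in

Answer: ACCEPT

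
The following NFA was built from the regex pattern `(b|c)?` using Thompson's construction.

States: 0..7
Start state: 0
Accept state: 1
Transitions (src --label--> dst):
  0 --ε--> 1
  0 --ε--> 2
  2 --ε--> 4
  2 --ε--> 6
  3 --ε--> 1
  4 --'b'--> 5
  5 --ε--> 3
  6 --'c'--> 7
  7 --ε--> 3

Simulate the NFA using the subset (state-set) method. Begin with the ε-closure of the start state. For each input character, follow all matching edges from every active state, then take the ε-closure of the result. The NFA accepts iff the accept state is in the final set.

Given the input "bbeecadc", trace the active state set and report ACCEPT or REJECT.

Answer: REJECT

Steps:
start: ε-closure({0}) = {0,1,2,4,6}
'b' @ 1: {1,3,5}  (accept∈set)
'b' @ 2: {}  — no active states
rest 'eecadc' ignored (set empty)
after full input: {}  (accept=1 not in)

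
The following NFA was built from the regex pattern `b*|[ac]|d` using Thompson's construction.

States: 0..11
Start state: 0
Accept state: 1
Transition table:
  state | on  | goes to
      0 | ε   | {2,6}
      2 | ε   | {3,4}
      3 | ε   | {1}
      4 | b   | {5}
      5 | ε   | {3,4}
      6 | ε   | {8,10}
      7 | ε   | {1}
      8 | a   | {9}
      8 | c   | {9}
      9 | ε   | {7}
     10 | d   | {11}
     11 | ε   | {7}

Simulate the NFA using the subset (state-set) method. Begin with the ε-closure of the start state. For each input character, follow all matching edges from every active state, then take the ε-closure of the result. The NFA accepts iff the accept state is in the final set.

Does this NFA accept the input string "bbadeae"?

Answer: REJECT

Steps:
S₀ = ε-closure({0}) = {0,1,2,3,4,6,8,10}
'b' @ 1: {1,3,4,5}  [accepting]
'b' @ 2: {1,3,4,5}  [accepting]
'a' @ 3: {}  — no active states
rest 'deae' ignored (set empty)
end set {} — state 1 not in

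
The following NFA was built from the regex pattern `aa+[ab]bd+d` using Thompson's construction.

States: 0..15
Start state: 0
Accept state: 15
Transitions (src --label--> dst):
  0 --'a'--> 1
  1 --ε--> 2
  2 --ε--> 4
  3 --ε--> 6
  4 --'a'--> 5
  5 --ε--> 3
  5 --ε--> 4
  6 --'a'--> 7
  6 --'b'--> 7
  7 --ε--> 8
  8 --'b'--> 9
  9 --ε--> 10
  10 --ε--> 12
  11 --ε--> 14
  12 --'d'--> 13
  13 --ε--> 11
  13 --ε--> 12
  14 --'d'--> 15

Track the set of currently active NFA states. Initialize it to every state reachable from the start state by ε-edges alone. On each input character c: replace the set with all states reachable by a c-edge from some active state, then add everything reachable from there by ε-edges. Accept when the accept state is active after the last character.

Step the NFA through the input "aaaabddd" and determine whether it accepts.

Answer: ACCEPT

Derivation:
start: ε-closure({0}) = {0}
'a' @ 1: {1,2,4}
'a' @ 2: {3,4,5,6}
'a' @ 3: {3,4,5,6,7,8}
'a' @ 4: {3,4,5,6,7,8}
'b' @ 5: {7,8,9,10,12}
'd' @ 6: {11,12,13,14}
'd' @ 7: {11,12,13,14,15}  [accepting]
'd' @ 8: {11,12,13,14,15}  [accepting]
after full input: {11,12,13,14,15}  (accept=15 in)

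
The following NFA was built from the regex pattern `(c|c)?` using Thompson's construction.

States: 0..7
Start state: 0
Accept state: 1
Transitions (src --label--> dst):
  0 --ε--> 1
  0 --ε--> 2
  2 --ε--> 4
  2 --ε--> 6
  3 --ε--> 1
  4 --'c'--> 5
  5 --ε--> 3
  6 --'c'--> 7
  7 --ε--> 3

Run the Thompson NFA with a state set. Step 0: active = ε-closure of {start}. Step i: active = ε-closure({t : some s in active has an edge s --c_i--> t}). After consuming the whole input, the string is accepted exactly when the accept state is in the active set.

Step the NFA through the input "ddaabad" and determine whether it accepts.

start: ε-closure({0}) = {0,1,2,4,6}
'd' @ 1: {}  — state set empty
rest 'daabad' ignored (set empty)
final: {}; accept 1 not in set

Answer: REJECT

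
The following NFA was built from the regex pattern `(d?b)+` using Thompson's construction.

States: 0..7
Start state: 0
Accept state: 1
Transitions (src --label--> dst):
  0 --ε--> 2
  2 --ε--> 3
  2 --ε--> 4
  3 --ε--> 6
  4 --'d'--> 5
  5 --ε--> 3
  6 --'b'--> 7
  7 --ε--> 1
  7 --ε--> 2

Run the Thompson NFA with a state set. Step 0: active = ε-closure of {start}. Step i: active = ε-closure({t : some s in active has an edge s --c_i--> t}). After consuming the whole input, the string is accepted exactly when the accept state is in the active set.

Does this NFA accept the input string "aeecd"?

S₀ = ε-closure({0}) = {0,2,3,4,6}
'a' @ 1: {}  — state set empty
rest 'eecd' ignored (set empty)
final: {}; accept 1 not in set

Answer: REJECT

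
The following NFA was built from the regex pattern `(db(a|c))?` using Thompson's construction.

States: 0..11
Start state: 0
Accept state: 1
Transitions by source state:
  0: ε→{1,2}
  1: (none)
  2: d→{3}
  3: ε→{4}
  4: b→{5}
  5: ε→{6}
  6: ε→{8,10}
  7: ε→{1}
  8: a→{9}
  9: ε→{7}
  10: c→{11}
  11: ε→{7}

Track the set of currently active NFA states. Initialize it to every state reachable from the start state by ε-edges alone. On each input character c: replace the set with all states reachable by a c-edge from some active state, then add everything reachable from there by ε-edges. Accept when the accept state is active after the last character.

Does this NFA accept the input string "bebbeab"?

initial (ε-close {0}): {0,1,2}
'b' @ 1: {}  — no active states
rest 'ebbeab' ignored (set empty)
final: {}; accept 1 not in set

Answer: REJECT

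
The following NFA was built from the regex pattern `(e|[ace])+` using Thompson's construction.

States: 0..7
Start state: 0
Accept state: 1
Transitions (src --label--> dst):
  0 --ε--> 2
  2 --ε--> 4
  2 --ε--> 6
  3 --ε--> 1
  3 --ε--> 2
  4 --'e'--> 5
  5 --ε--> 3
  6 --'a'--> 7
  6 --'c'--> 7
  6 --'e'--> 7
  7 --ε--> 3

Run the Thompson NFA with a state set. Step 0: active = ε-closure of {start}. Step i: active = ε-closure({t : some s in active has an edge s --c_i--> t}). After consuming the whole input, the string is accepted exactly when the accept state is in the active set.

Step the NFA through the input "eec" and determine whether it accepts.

Answer: ACCEPT

Trace:
initial (ε-close {0}): {0,2,4,6}
'e' @ 1: {1,2,3,4,5,6,7}  (accept∈set)
'e' @ 2: {1,2,3,4,5,6,7}  (accept∈set)
'c' @ 3: {1,2,3,4,6,7}  (accept∈set)
final: {1,2,3,4,6,7}; accept 1 in set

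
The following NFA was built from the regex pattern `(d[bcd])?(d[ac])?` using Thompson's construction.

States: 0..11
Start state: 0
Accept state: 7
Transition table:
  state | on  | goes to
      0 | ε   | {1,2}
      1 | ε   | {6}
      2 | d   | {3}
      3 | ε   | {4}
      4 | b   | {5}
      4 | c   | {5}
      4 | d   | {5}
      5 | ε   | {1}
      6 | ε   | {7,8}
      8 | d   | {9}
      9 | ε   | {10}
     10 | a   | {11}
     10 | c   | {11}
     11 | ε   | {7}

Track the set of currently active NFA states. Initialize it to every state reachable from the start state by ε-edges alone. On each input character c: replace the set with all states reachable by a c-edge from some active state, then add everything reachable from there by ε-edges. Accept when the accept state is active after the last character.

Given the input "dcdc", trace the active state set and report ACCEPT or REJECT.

S₀ = ε-closure({0}) = {0,1,2,6,7,8}
'd' @ 1: {3,4,9,10}
'c' @ 2: {1,5,6,7,8,11}  (accept∈set)
'd' @ 3: {9,10}
'c' @ 4: {7,11}  (accept∈set)
end set {7,11} — state 7 in

Answer: ACCEPT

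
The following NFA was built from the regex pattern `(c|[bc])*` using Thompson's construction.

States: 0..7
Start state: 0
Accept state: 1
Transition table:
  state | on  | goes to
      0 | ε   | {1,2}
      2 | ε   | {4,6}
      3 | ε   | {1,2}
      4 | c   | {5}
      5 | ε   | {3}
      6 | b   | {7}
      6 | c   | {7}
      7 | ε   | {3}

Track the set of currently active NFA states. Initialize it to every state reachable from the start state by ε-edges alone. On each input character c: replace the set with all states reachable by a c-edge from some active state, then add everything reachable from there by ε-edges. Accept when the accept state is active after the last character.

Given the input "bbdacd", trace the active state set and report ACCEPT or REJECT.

start: ε-closure({0}) = {0,1,2,4,6}
'b' @ 1: {1,2,3,4,6,7}  [accepting]
'b' @ 2: {1,2,3,4,6,7}  [accepting]
'd' @ 3: {}  — dead — no transitions
rest 'acd' ignored (set empty)
final: {}; accept 1 not in set

Answer: REJECT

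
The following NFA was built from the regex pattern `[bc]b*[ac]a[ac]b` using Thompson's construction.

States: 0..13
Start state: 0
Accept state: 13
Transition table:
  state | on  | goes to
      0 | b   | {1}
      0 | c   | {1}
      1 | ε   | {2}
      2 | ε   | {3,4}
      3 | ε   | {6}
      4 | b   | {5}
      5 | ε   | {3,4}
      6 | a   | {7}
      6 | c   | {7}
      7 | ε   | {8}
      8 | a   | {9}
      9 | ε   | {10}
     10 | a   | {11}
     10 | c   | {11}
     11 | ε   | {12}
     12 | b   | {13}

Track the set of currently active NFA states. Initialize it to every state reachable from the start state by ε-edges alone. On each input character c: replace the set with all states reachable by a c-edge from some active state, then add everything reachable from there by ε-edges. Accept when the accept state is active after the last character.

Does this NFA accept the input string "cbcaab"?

S₀ = ε-closure({0}) = {0}
'c' @ 1: {1,2,3,4,6}
'b' @ 2: {3,4,5,6}
'c' @ 3: {7,8}
'a' @ 4: {9,10}
'a' @ 5: {11,12}
'b' @ 6: {13}  (accept∈set)
end set {13} — state 13 in

Answer: ACCEPT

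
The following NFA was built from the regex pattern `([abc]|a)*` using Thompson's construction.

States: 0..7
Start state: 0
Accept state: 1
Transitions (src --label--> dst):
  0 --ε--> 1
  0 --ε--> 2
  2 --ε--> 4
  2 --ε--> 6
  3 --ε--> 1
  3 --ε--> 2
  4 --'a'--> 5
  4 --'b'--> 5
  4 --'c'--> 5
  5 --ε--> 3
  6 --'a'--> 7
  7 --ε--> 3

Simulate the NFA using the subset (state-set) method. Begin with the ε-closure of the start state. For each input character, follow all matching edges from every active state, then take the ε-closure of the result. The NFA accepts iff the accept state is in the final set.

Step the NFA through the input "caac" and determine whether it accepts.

Answer: ACCEPT

Derivation:
S₀ = ε-closure({0}) = {0,1,2,4,6}
'c' @ 1: {1,2,3,4,5,6}  (accept∈set)
'a' @ 2: {1,2,3,4,5,6,7}  (accept∈set)
'a' @ 3: {1,2,3,4,5,6,7}  (accept∈set)
'c' @ 4: {1,2,3,4,5,6}  (accept∈set)
final: {1,2,3,4,5,6}; accept 1 in set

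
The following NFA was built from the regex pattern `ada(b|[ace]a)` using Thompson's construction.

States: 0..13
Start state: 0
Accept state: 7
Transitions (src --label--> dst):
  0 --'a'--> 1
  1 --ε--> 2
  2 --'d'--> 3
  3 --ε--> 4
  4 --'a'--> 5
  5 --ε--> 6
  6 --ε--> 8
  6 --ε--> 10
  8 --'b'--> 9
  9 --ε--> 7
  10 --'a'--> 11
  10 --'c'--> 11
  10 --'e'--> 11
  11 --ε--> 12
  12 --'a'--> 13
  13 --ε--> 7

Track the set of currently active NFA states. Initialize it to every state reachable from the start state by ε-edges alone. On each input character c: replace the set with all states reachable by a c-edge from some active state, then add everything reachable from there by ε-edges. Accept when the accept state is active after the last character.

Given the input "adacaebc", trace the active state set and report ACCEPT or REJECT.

Answer: REJECT

Trace:
initial (ε-close {0}): {0}
'a' @ 1: {1,2}
'd' @ 2: {3,4}
'a' @ 3: {5,6,8,10}
'c' @ 4: {11,12}
'a' @ 5: {7,13}  ✓accept
'e' @ 6: {}  — no active states
rest 'bc' ignored (set empty)
after full input: {}  (accept=7 not in)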